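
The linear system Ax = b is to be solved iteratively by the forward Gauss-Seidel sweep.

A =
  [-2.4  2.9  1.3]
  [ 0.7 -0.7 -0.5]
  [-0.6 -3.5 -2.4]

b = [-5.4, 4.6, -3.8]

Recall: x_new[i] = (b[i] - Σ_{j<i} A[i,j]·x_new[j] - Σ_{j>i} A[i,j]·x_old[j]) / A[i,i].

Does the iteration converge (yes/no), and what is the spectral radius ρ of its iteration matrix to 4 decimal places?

no, ρ = 1.4713

Write A = D+L+U with D = diag(-2.4, -0.7, -2.4).
Gauss-Seidel: T = -(D+L)⁻¹U, row 0 first, T[0,1] = -(2.9)/(-2.4) = +1.2083; later rows by forward substitution.
  T[0,:] = [+0.0000 +1.2083 +0.5417]
  T[1,:] = [+0.0000 +1.2083 -0.1726]
  T[2,:] = [+0.0000 -2.0642 +0.1163]
moduli |λ_i(T)| = 1.4713, 0.1467, 0.0000.
ρ = 1.4713; 1.4713 > 1, so it fails to converge.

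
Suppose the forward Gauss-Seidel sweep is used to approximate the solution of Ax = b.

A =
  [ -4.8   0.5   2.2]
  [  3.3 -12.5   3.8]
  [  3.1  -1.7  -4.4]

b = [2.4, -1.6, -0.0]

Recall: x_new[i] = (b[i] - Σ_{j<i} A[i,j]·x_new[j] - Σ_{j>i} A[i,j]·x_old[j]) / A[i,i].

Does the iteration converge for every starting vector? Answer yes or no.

Let D = diag(-4.8, -12.5, -4.4); L, U the strict triangles.
Gauss-Seidel: T = -(D+L)⁻¹U, row 0 first, T[0,1] = -(0.5)/(-4.8) = +0.1042; later rows by forward substitution.
  T[0,:] = [+0.0000, +0.1042, +0.4583]
  T[1,:] = [+0.0000, +0.0275, +0.4250]
  T[2,:] = [+0.0000, +0.0628, +0.1587]
eigenvalue magnitudes: 0.2691, 0.0829, 0.0000.
ρ(T) = max|λ| = 0.2691; 0.2691 < 1, so it converges for any x₀.

yes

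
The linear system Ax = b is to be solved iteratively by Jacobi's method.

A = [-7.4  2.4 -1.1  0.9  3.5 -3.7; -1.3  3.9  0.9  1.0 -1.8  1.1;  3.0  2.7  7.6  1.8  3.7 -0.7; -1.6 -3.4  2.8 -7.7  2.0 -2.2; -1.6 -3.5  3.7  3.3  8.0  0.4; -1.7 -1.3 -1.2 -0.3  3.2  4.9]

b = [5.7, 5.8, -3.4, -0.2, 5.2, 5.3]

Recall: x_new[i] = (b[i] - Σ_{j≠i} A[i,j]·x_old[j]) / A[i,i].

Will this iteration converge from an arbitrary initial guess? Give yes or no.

Split A = D + L + U, D = diag(-7.4, 3.9, 7.6, -7.7, 8, 4.9).
Jacobi: T = -D⁻¹(L+U), T[3,0] = -(-1.6)/(-7.7) = -0.2078; T[3,3] = 0.
  T[0,:] = [+0.0000 +0.3243 -0.1486 +0.1216 +0.4730 -0.5000]
  T[1,:] = [+0.3333 +0.0000 -0.2308 -0.2564 +0.4615 -0.2821]
  T[2,:] = [-0.3947 -0.3553 +0.0000 -0.2368 -0.4868 +0.0921]
  T[3,:] = [-0.2078 -0.4416 +0.3636 +0.0000 +0.2597 -0.2857]
  T[4,:] = [+0.2000 +0.4375 -0.4625 -0.4125 +0.0000 -0.0500]
  T[5,:] = [+0.3469 +0.2653 +0.2449 +0.0612 -0.6531 +0.0000]
moduli |λ_i(T)| = 1.2052, 0.6654, 0.6654, 0.4268, 0.2907, 0.2907.
spectral radius ρ = 1.2052; 1.2052 > 1, so it fails to converge.

no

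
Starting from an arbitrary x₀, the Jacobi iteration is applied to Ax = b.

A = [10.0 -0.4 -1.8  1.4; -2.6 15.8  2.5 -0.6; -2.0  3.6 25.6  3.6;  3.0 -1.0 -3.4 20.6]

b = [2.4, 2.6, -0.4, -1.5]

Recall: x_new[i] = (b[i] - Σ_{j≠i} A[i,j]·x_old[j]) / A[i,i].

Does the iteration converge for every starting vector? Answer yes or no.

yes

Let D = diag(10, 15.8, 25.6, 20.6); L, U the strict triangles.
T_J = -D⁻¹(L+U): T[0,2] = -(-1.8)/(10) = +0.1800; T[0,0] = 0.
  T[0,:] = [+0.0000, +0.0400, +0.1800, -0.1400]
  T[1,:] = [+0.1646, +0.0000, -0.1582, +0.0380]
  T[2,:] = [+0.0781, -0.1406, +0.0000, -0.1406]
  T[3,:] = [-0.1456, +0.0485, +0.1650, +0.0000]
|λ(T)| sorted: 0.2448, 0.1425, 0.0586, 0.0586.
ρ = 0.2448; 0.2448 < 1 ⇒ converges.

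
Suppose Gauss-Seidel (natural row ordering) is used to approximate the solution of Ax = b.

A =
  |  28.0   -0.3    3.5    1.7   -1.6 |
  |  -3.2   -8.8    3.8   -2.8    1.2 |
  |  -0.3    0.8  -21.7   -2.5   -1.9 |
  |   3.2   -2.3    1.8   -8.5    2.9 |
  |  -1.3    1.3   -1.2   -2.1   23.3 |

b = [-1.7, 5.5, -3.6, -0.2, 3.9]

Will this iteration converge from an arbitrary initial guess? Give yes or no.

yes

Write A = D+L+U with D = diag(28, -8.8, -21.7, -8.5, 23.3).
Gauss-Seidel: T = -(D+L)⁻¹U, row 0 first, T[0,4] = -(-1.6)/(28) = +0.0571; later rows by forward substitution.
  T[0,:] = [+0.0000  +0.0107  -0.1250  -0.0607  +0.0571]
  T[1,:] = [+0.0000  -0.0039  +0.4773  -0.2961  +0.1156]
  T[2,:] = [+0.0000  -0.0003  +0.0193  -0.1253  -0.0841]
  T[3,:] = [+0.0000  +0.0050  -0.1721  +0.0307  +0.3136]
  T[4,:] = [+0.0000  +0.0013  -0.0481  +0.0095  +0.0207]
eigenvalue magnitudes: 0.2118, 0.0785, 0.0785, 0.0078, 0.0000.
ρ = 0.2118; 0.2118 < 1, so it converges for any x₀.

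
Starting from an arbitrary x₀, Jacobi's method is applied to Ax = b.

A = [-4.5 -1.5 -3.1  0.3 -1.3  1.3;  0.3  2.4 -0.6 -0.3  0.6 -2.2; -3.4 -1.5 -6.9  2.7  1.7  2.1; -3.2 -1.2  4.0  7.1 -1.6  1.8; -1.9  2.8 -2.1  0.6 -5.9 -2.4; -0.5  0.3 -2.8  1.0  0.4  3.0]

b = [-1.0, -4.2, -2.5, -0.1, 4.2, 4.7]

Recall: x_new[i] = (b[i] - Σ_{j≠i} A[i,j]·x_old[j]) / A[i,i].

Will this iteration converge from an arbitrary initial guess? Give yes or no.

no

Split A = D + L + U, D = diag(-4.5, 2.4, -6.9, 7.1, -5.9, 3).
Jacobi: T = -D⁻¹(L+U), T[3,1] = -(-1.2)/(7.1) = +0.1690; T[3,3] = 0.
  T[0,:] = [+0.0000, -0.3333, -0.6889, +0.0667, -0.2889, +0.2889]
  T[1,:] = [-0.1250, +0.0000, +0.2500, +0.1250, -0.2500, +0.9167]
  T[2,:] = [-0.4928, -0.2174, +0.0000, +0.3913, +0.2464, +0.3043]
  T[3,:] = [+0.4507, +0.1690, -0.5634, +0.0000, +0.2254, -0.2535]
  T[4,:] = [-0.3220, +0.4746, -0.3559, +0.1017, +0.0000, -0.4068]
  T[5,:] = [+0.1667, -0.1000, +0.9333, -0.3333, -0.1333, +0.0000]
eigenvalue magnitudes: 1.1264, 0.7944, 0.7944, 0.5882, 0.1780, 0.0031.
spectral radius ρ = 1.1264; 1.1264 > 1, so it fails to converge.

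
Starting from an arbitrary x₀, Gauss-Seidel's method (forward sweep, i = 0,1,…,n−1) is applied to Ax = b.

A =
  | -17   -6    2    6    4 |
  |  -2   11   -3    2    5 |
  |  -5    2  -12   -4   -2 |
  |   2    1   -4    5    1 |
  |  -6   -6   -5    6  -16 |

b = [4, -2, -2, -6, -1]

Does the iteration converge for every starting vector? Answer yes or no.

Write A = D+L+U with D = diag(-17, 11, -12, 5, -16).
Gauss-Seidel: T = -(D+L)⁻¹U, row 0 first, T[0,3] = -(6)/(-17) = +0.3529; later rows by forward substitution.
  T[0,:] = [+0.0000  -0.3529  +0.1176  +0.3529  +0.2353]
  T[1,:] = [+0.0000  -0.0642  +0.2941  -0.1176  -0.4118]
  T[2,:] = [+0.0000  +0.1364  +0.0000  -0.5000  -0.3333]
  T[3,:] = [+0.0000  +0.2631  -0.1059  -0.5176  -0.4784]
  T[4,:] = [+0.0000  +0.2125  -0.1941  -0.1261  -0.0091]
|λ(T)| sorted: 0.7645, 0.2559, 0.2559, 0.0481, 0.0000.
spectral radius ρ = 0.7645; 0.7645 < 1 ⇒ converges.

yes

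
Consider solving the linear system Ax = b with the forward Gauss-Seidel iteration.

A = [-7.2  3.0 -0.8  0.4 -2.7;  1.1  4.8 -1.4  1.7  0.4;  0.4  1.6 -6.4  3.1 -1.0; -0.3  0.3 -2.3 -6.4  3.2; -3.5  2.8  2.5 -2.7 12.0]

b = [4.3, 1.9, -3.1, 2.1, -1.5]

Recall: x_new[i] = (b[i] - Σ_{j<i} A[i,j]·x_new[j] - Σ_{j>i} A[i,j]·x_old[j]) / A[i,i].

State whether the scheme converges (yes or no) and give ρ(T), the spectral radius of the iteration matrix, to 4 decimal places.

yes, ρ = 0.5068

Write A = D+L+U with D = diag(-7.2, 4.8, -6.4, -6.4, 12).
T_GS = -(D+L)⁻¹U: row 0 first, T[0,3] = -(0.4)/(-7.2) = +0.0556; later rows by forward substitution.
  T[0,:] = [+0.0000 +0.4167 -0.1111 +0.0556 -0.3750]
  T[1,:] = [+0.0000 -0.0955 +0.3171 -0.3669 +0.0026]
  T[2,:] = [+0.0000 +0.0022 +0.0723 +0.3961 -0.1790]
  T[3,:] = [+0.0000 -0.0248 -0.0059 -0.1622 +0.5820]
  T[4,:] = [+0.0000 +0.1378 -0.1228 -0.0172 +0.0583]
|λ(T)| sorted: 0.5068, 0.3545, 0.3545, 0.1348, 0.0000.
ρ = 0.5068; 0.5068 < 1: convergent.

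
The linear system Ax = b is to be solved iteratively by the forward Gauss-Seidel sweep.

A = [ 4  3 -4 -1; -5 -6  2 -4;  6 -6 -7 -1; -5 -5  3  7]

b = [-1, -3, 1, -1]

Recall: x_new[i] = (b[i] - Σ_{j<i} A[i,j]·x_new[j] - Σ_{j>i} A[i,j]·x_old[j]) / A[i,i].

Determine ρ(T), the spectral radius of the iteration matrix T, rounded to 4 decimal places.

1.6113

Let D = diag(4, -6, -7, 7); L, U the strict triangles.
GS T = -(D+L)⁻¹U: row 0 first, T[0,3] = -(-1)/(4) = +0.2500; later rows by forward substitution.
  T[0,:] = [+0.0000, -0.7500, +1.0000, +0.2500]
  T[1,:] = [+0.0000, +0.6250, -0.5000, -0.8750]
  T[2,:] = [+0.0000, -1.1786, +1.2857, +0.8214]
  T[3,:] = [+0.0000, +0.4158, -0.1939, -0.7985]
|eigenvalues of T|: 1.6113, 0.4650, 0.0340, 0.0000.
ρ(T) = max|λ| = 1.6113; 1.6113 > 1, so it fails to converge.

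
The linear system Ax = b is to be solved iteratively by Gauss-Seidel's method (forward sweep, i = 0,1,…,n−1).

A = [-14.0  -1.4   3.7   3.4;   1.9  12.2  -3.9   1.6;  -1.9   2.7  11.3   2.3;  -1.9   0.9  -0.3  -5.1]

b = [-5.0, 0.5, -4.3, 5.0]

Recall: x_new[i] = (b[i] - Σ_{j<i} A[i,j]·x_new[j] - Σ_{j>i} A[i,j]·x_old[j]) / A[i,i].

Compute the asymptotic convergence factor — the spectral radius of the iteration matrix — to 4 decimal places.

Diagonal D = diag(-14, 12.2, 11.3, -5.1); L, U strict lower/upper.
GS T = -(D+L)⁻¹U: row 0 first, T[0,2] = -(3.7)/(-14) = +0.2643; later rows by forward substitution.
  T[0,:] = [+0.0000  -0.1000  +0.2643  +0.2429]
  T[1,:] = [+0.0000  +0.0156  +0.2785  -0.1690]
  T[2,:] = [+0.0000  -0.0205  -0.0221  -0.1223]
  T[3,:] = [+0.0000  +0.0412  -0.0480  -0.1131]
|eigenvalues of T|: 0.1650, 0.1212, 0.1212, 0.0000.
ρ = 0.1650; 0.1650 < 1, so it converges for any x₀.

0.1650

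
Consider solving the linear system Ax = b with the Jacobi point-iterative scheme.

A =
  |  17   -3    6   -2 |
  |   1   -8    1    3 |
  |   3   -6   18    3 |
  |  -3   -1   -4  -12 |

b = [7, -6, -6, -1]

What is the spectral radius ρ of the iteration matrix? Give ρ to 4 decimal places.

Let D = diag(17, -8, 18, -12); L, U the strict triangles.
T_J = -D⁻¹(L+U): T[3,1] = -(-1)/(-12) = -0.0833; T[3,3] = 0.
  T[0,:] = [+0.0000  +0.1765  -0.3529  +0.1176]
  T[1,:] = [+0.1250  +0.0000  +0.1250  +0.3750]
  T[2,:] = [-0.1667  +0.3333  +0.0000  -0.1667]
  T[3,:] = [-0.2500  -0.0833  -0.3333  +0.0000]
|λ(T)| sorted: 0.5622, 0.3507, 0.3507, 0.2230.
spectral radius ρ = 0.5622; 0.5622 < 1: convergent.

0.5622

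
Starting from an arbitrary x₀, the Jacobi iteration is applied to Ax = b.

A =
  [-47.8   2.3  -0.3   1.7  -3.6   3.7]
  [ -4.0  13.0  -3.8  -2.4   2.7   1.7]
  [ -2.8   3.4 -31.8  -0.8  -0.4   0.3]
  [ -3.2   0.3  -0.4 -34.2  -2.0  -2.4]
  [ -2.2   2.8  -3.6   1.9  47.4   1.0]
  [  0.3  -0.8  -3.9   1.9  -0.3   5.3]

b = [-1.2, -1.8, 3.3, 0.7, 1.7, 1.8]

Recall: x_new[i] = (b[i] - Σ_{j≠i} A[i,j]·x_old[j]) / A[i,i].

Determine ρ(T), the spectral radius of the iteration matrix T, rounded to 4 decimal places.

0.3034

Write A = D+L+U with D = diag(-47.8, 13, -31.8, -34.2, 47.4, 5.3).
T_J = -D⁻¹(L+U): T[2,1] = -(3.4)/(-31.8) = +0.1069; T[2,2] = 0.
  T[0,:] = [+0.0000, +0.0481, -0.0063, +0.0356, -0.0753, +0.0774]
  T[1,:] = [+0.3077, +0.0000, +0.2923, +0.1846, -0.2077, -0.1308]
  T[2,:] = [-0.0881, +0.1069, +0.0000, -0.0252, -0.0126, +0.0094]
  T[3,:] = [-0.0936, +0.0088, -0.0117, +0.0000, -0.0585, -0.0702]
  T[4,:] = [+0.0464, -0.0591, +0.0759, -0.0401, +0.0000, -0.0211]
  T[5,:] = [-0.0566, +0.1509, +0.7358, -0.3585, +0.0566, +0.0000]
|eigenvalues of T|: 0.3034, 0.2411, 0.2411, 0.1150, 0.1150, 0.0387.
ρ = 0.3034; 0.3034 < 1: convergent.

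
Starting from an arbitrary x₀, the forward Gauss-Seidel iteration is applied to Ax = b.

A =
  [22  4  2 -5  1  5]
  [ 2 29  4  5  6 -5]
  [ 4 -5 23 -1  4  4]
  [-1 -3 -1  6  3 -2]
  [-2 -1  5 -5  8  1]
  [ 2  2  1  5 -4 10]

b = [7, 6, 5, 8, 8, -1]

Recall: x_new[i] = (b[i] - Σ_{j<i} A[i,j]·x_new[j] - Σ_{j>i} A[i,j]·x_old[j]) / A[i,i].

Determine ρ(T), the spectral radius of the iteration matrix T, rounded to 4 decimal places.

0.5318

A = D + L + U where D = diag(22, 29, 23, 6, 8, 10).
Gauss-Seidel: T = -(D+L)⁻¹U, row 0 first, T[0,1] = -(4)/(22) = -0.1818; later rows by forward substitution.
  T[0,:] = [+0.0000 -0.1818 -0.0909 +0.2273 -0.0455 -0.2273]
  T[1,:] = [+0.0000 +0.0125 -0.1317 -0.1881 -0.2038 +0.1881]
  T[2,:] = [+0.0000 +0.0343 -0.0128 -0.0369 -0.2103 -0.0935]
  T[3,:] = [+0.0000 -0.0183 -0.0831 -0.0623 -0.6445 +0.3739]
  T[4,:] = [+0.0000 -0.0768 -0.0831 +0.0174 -0.3082 +0.1338]
  T[5,:] = [+0.0000 +0.0089 +0.0541 +0.0340 +0.2698 -0.1162]
|eigenvalues of T|: 0.5318, 0.1365, 0.1365, 0.0371, 0.0371, 0.0000.
ρ = 0.5318; 0.5318 < 1, so it converges for any x₀.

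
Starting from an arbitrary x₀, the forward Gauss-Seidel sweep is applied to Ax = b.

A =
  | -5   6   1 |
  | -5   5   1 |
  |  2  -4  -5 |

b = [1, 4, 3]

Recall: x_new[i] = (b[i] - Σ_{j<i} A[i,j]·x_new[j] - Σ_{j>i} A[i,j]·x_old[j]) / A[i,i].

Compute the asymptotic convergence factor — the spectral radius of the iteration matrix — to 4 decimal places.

1.2000

Split A = D + L + U, D = diag(-5, 5, -5).
GS T = -(D+L)⁻¹U: row 0 first, T[0,1] = -(6)/(-5) = +1.2000; later rows by forward substitution.
  T[0,:] = [+0.0000 +1.2000 +0.2000]
  T[1,:] = [+0.0000 +1.2000 +0.0000]
  T[2,:] = [+0.0000 -0.4800 +0.0800]
eigenvalue magnitudes: 1.2000, 0.0800, 0.0000.
ρ = 1.2000; 1.2000 > 1: divergent.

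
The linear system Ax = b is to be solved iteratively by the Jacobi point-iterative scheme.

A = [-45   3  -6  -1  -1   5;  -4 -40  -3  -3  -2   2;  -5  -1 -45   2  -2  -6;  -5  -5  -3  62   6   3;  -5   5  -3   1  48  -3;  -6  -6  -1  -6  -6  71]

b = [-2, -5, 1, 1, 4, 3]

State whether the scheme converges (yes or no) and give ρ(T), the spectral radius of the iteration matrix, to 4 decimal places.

Diagonal D = diag(-45, -40, -45, 62, 48, 71); L, U strict lower/upper.
Jacobi: T = -D⁻¹(L+U), T[0,5] = -(5)/(-45) = +0.1111; T[0,0] = 0.
  T[0,:] = [+0.0000  +0.0667  -0.1333  -0.0222  -0.0222  +0.1111]
  T[1,:] = [-0.1000  +0.0000  -0.0750  -0.0750  -0.0500  +0.0500]
  T[2,:] = [-0.1111  -0.0222  +0.0000  +0.0444  -0.0444  -0.1333]
  T[3,:] = [+0.0806  +0.0806  +0.0484  +0.0000  -0.0968  -0.0484]
  T[4,:] = [+0.1042  -0.1042  +0.0625  -0.0208  +0.0000  +0.0625]
  T[5,:] = [+0.0845  +0.0845  +0.0141  +0.0845  +0.0845  +0.0000]
eigenvalue magnitudes: 0.1863, 0.1253, 0.1253, 0.1225, 0.1225, 0.0138.
spectral radius ρ = 0.1863; 0.1863 < 1, so it converges for any x₀.

yes, ρ = 0.1863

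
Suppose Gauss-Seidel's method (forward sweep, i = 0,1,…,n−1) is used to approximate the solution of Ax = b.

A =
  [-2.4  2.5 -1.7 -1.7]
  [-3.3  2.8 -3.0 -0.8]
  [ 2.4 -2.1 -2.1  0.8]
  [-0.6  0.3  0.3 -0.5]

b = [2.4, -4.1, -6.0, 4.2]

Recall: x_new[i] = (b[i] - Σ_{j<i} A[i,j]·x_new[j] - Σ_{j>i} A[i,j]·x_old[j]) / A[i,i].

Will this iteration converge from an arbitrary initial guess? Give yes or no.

Diagonal D = diag(-2.4, 2.8, -2.1, -0.5); L, U strict lower/upper.
T_GS = -(D+L)⁻¹U: row 0 first, T[0,2] = -(-1.7)/(-2.4) = -0.7083; later rows by forward substitution.
  T[0,:] = [+0.0000  +1.0417  -0.7083  -0.7083]
  T[1,:] = [+0.0000  +1.2277  +0.2366  -0.5491]
  T[2,:] = [+0.0000  -0.0372  -1.0461  +0.1205]
  T[3,:] = [+0.0000  -0.5357  +0.3643  +0.5929]
|eigenvalues of T|: 1.5379, 1.0728, 0.3093, 0.0000.
ρ = 1.5379; 1.5379 > 1, so it fails to converge.

no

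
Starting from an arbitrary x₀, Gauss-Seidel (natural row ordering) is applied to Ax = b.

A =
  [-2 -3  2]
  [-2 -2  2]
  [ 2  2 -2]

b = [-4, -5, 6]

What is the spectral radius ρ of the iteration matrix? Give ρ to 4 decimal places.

Diagonal D = diag(-2, -2, -2); L, U strict lower/upper.
T_GS = -(D+L)⁻¹U: row 0 first, T[0,1] = -(-3)/(-2) = -1.5000; later rows by forward substitution.
  T[0,:] = [+0.0000  -1.5000  +1.0000]
  T[1,:] = [+0.0000  +1.5000  +0.0000]
  T[2,:] = [+0.0000  +0.0000  +1.0000]
|eigenvalues of T|: 1.5000, 1.0000, 0.0000.
ρ(T) = max|λ| = 1.5000; 1.5000 > 1, so it fails to converge.

1.5000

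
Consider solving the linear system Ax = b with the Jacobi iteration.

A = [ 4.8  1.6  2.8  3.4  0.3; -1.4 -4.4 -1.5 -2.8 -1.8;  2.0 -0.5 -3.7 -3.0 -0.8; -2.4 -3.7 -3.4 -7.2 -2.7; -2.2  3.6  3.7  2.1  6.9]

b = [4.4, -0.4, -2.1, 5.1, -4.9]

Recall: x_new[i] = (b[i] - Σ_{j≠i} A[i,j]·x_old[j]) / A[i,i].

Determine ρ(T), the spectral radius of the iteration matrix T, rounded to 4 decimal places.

1.2837

Let D = diag(4.8, -4.4, -3.7, -7.2, 6.9); L, U the strict triangles.
T_J = -D⁻¹(L+U): T[1,2] = -(-1.5)/(-4.4) = -0.3409; T[1,1] = 0.
  T[0,:] = [+0.0000, -0.3333, -0.5833, -0.7083, -0.0625]
  T[1,:] = [-0.3182, +0.0000, -0.3409, -0.6364, -0.4091]
  T[2,:] = [+0.5405, -0.1351, +0.0000, -0.8108, -0.2162]
  T[3,:] = [-0.3333, -0.5139, -0.4722, +0.0000, -0.3750]
  T[4,:] = [+0.3188, -0.5217, -0.5362, -0.3043, +0.0000]
|λ(T)| sorted: 1.2837, 0.5838, 0.5838, 0.3363, 0.1914.
spectral radius ρ = 1.2837; 1.2837 > 1 ⇒ diverges.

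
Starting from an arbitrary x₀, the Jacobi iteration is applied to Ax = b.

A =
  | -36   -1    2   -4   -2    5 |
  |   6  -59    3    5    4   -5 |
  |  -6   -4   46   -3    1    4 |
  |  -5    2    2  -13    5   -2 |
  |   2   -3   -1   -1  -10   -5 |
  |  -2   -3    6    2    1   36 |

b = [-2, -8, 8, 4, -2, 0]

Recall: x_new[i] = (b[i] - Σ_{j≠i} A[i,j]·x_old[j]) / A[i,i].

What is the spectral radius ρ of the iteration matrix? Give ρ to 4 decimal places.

Write A = D+L+U with D = diag(-36, -59, 46, -13, -10, 36).
T_J = -D⁻¹(L+U): T[0,1] = -(-1)/(-36) = -0.0278; T[0,0] = 0.
  T[0,:] = [+0.0000, -0.0278, +0.0556, -0.1111, -0.0556, +0.1389]
  T[1,:] = [+0.1017, +0.0000, +0.0508, +0.0847, +0.0678, -0.0847]
  T[2,:] = [+0.1304, +0.0870, +0.0000, +0.0652, -0.0217, -0.0870]
  T[3,:] = [-0.3846, +0.1538, +0.1538, +0.0000, +0.3846, -0.1538]
  T[4,:] = [+0.2000, -0.3000, -0.1000, -0.1000, +0.0000, -0.5000]
  T[5,:] = [+0.0556, +0.0833, -0.1667, -0.0556, -0.0278, +0.0000]
|eigenvalues of T|: 0.3073, 0.2482, 0.2482, 0.2255, 0.1802, 0.1315.
ρ(T) = max|λ| = 0.3073; 0.3073 < 1: convergent.

0.3073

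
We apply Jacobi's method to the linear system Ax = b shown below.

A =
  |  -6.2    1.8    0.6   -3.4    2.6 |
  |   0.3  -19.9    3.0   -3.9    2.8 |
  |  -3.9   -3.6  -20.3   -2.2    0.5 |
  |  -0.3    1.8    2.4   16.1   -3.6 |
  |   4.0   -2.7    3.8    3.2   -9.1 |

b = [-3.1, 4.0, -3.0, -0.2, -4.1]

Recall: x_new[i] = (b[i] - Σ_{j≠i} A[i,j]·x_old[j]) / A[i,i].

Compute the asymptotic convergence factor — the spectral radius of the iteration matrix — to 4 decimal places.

0.6509

Diagonal D = diag(-6.2, -19.9, -20.3, 16.1, -9.1); L, U strict lower/upper.
Jacobi T = -D⁻¹(L+U): T[4,1] = -(-2.7)/(-9.1) = -0.2967; T[4,4] = 0.
  T[0,:] = [+0.0000 +0.2903 +0.0968 -0.5484 +0.4194]
  T[1,:] = [+0.0151 +0.0000 +0.1508 -0.1960 +0.1407]
  T[2,:] = [-0.1921 -0.1773 +0.0000 -0.1084 +0.0246]
  T[3,:] = [+0.0186 -0.1118 -0.1491 +0.0000 +0.2236]
  T[4,:] = [+0.4396 -0.2967 +0.4176 +0.3516 +0.0000]
|λ(T)| sorted: 0.6509, 0.3429, 0.3429, 0.2155, 0.0138.
ρ(T) = max|λ| = 0.6509; 0.6509 < 1: convergent.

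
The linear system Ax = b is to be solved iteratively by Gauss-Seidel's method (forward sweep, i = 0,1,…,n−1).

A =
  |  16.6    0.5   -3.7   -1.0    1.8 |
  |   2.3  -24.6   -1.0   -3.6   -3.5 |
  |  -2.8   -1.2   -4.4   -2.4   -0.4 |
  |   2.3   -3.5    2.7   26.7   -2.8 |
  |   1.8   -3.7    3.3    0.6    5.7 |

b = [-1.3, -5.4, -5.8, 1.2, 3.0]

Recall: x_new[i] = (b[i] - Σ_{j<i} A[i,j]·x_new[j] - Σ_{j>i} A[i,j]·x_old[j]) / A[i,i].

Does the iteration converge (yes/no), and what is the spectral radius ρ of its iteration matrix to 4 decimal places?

Let D = diag(16.6, -24.6, -4.4, 26.7, 5.7); L, U the strict triangles.
GS T = -(D+L)⁻¹U: row 0 first, T[0,1] = -(0.5)/(16.6) = -0.0301; later rows by forward substitution.
  T[0,:] = [+0.0000  -0.0301  +0.2229  +0.0602  -0.1084]
  T[1,:] = [+0.0000  -0.0028  -0.0198  -0.1407  -0.1524]
  T[2,:] = [+0.0000  +0.0199  -0.1364  -0.5454  +0.0197]
  T[3,:] = [+0.0000  +0.0002  -0.0080  +0.0315  +0.0922]
  T[4,:] = [+0.0000  -0.0039  -0.0034  +0.2021  -0.0858]
|roots of det(T-λI)|: 0.1924, 0.1370, 0.1318, 0.0064, 0.0000.
ρ(T) = max|λ| = 0.1924; 0.1924 < 1 ⇒ converges.

yes, ρ = 0.1924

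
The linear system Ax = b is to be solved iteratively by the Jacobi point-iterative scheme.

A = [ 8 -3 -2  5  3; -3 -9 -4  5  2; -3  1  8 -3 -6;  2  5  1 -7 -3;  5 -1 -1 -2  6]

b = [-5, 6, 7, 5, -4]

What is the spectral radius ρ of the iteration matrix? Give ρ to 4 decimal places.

Split A = D + L + U, D = diag(8, -9, 8, -7, 6).
T_J = -D⁻¹(L+U): T[3,4] = -(-3)/(-7) = -0.4286; T[3,3] = 0.
  T[0,:] = [+0.0000  +0.3750  +0.2500  -0.6250  -0.3750]
  T[1,:] = [-0.3333  +0.0000  -0.4444  +0.5556  +0.2222]
  T[2,:] = [+0.3750  -0.1250  +0.0000  +0.3750  +0.7500]
  T[3,:] = [+0.2857  +0.7143  +0.1429  +0.0000  -0.4286]
  T[4,:] = [-0.8333  +0.1667  +0.1667  +0.3333  +0.0000]
moduli |λ_i(T)| = 1.1397, 0.6541, 0.6541, 0.4748, 0.4748.
ρ(T) = max|λ| = 1.1397; 1.1397 > 1 ⇒ diverges.

1.1397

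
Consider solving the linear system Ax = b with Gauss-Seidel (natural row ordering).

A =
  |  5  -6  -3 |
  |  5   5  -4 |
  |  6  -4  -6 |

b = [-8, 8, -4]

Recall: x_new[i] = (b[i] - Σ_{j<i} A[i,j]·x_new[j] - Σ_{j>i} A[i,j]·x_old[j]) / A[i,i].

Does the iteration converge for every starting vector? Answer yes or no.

no

A = D + L + U where D = diag(5, 5, -6).
GS T = -(D+L)⁻¹U: row 0 first, T[0,1] = -(-6)/(5) = +1.2000; later rows by forward substitution.
  T[0,:] = [+0.0000  +1.2000  +0.6000]
  T[1,:] = [+0.0000  -1.2000  +0.2000]
  T[2,:] = [+0.0000  +2.0000  +0.4667]
|roots of det(T-λI)|: 1.4128, 0.6795, 0.0000.
spectral radius ρ = 1.4128; 1.4128 > 1, so it fails to converge.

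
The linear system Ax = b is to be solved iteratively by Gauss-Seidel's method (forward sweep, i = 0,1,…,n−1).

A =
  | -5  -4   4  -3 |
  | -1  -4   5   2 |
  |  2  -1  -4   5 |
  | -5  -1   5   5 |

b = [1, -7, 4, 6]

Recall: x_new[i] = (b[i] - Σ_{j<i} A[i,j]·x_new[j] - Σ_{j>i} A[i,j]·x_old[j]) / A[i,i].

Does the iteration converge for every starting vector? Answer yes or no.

no

Diagonal D = diag(-5, -4, -4, 5); L, U strict lower/upper.
Gauss-Seidel: T = -(D+L)⁻¹U, row 0 first, T[0,1] = -(-4)/(-5) = -0.8000; later rows by forward substitution.
  T[0,:] = [+0.0000 -0.8000 +0.8000 -0.6000]
  T[1,:] = [+0.0000 +0.2000 +1.0500 +0.6500]
  T[2,:] = [+0.0000 -0.4500 +0.1375 +0.7875]
  T[3,:] = [+0.0000 -0.3100 +0.8725 -1.2575]
|eigenvalues of T|: 1.6370, 0.8739, 0.8739, 0.0000.
spectral radius ρ = 1.6370; 1.6370 > 1, so it fails to converge.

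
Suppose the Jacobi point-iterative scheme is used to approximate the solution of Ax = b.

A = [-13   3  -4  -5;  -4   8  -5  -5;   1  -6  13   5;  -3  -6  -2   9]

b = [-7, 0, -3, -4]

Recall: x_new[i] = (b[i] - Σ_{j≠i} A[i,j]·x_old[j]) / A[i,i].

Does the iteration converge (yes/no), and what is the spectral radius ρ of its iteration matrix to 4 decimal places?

yes, ρ = 0.9371

Split A = D + L + U, D = diag(-13, 8, 13, 9).
Jacobi: T = -D⁻¹(L+U), T[1,2] = -(-5)/(8) = +0.6250; T[1,1] = 0.
  T[0,:] = [+0.0000, +0.2308, -0.3077, -0.3846]
  T[1,:] = [+0.5000, +0.0000, +0.6250, +0.6250]
  T[2,:] = [-0.0769, +0.4615, +0.0000, -0.3846]
  T[3,:] = [+0.3333, +0.6667, +0.2222, +0.0000]
eigenvalue magnitudes: 0.9371, 0.5548, 0.2223, 0.1600.
spectral radius ρ = 0.9371; 0.9371 < 1: convergent.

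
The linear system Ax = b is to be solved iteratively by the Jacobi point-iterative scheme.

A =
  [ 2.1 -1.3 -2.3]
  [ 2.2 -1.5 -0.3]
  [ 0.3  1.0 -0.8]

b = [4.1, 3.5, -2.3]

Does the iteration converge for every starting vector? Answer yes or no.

Let D = diag(2.1, -1.5, -0.8); L, U the strict triangles.
Jacobi: T = -D⁻¹(L+U), T[2,0] = -(0.3)/(-0.8) = +0.3750; T[2,2] = 0.
  T[0,:] = [+0.0000  +0.6190  +1.0952]
  T[1,:] = [+1.4667  +0.0000  -0.2000]
  T[2,:] = [+0.3750  +1.2500  +0.0000]
eigenvalue magnitudes: 1.5325, 1.1313, 1.1313.
spectral radius ρ = 1.5325; 1.5325 > 1: divergent.

no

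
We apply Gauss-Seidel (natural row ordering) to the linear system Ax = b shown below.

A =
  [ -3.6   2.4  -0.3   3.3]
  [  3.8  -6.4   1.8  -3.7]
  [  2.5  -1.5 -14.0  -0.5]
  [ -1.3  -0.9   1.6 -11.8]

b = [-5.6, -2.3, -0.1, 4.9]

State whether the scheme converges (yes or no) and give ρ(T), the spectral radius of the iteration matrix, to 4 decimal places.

yes, ρ = 0.4280

Let D = diag(-3.6, -6.4, -14, -11.8); L, U the strict triangles.
Gauss-Seidel: T = -(D+L)⁻¹U, row 0 first, T[0,2] = -(-0.3)/(-3.6) = -0.0833; later rows by forward substitution.
  T[0,:] = [+0.0000 +0.6667 -0.0833 +0.9167]
  T[1,:] = [+0.0000 +0.3958 +0.2318 -0.0339]
  T[2,:] = [+0.0000 +0.0766 -0.0397 +0.1316]
  T[3,:] = [+0.0000 -0.0932 -0.0139 -0.0806]
moduli |λ_i(T)| = 0.4280, 0.1401, 0.0123, 0.0000.
ρ = 0.4280; 0.4280 < 1 ⇒ converges.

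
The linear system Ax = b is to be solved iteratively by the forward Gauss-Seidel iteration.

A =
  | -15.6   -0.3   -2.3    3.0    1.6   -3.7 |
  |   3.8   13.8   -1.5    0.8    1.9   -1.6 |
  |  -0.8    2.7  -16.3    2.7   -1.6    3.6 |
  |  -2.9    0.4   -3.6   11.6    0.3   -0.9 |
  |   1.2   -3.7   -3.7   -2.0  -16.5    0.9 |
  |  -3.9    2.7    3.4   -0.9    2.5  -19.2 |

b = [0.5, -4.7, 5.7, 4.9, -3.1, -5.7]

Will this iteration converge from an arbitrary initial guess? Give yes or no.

Diagonal D = diag(-15.6, 13.8, -16.3, 11.6, -16.5, -19.2); L, U strict lower/upper.
Gauss-Seidel: T = -(D+L)⁻¹U, row 0 first, T[0,2] = -(-2.3)/(-15.6) = -0.1474; later rows by forward substitution.
  T[0,:] = [+0.0000  -0.0192  -0.1474  +0.1923  +0.1026  -0.2372]
  T[1,:] = [+0.0000  +0.0053  +0.1493  -0.1109  -0.1659  +0.1813]
  T[2,:] = [+0.0000  +0.0018  +0.0320  +0.1378  -0.1307  +0.2625]
  T[3,:] = [+0.0000  -0.0044  -0.0321  +0.0947  -0.0351  +0.0935]
  T[4,:] = [+0.0000  -0.0025  -0.0475  -0.0035  +0.0782  -0.0736]
  T[5,:] = [+0.0000  +0.0049  +0.0519  -0.0352  -0.0555  +0.1062]
|eigenvalues of T|: 0.2588, 0.0503, 0.0503, 0.0230, 0.0066, 0.0000.
ρ(T) = max|λ| = 0.2588; 0.2588 < 1 ⇒ converges.

yes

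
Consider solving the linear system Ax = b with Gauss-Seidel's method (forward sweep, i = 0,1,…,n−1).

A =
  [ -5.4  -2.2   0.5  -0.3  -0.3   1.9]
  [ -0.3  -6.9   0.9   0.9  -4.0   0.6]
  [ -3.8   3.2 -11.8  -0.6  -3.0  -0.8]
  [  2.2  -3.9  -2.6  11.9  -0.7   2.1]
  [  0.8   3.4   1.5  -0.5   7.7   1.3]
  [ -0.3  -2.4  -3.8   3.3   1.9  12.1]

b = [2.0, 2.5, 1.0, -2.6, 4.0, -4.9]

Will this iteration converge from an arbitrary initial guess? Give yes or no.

Write A = D+L+U with D = diag(-5.4, -6.9, -11.8, 11.9, 7.7, 12.1).
Gauss-Seidel: T = -(D+L)⁻¹U, row 0 first, T[0,2] = -(0.5)/(-5.4) = +0.0926; later rows by forward substitution.
  T[0,:] = [+0.0000  -0.4074  +0.0926  -0.0556  -0.0556  +0.3519]
  T[1,:] = [+0.0000  +0.0177  +0.1264  +0.1329  -0.5773  +0.0717]
  T[2,:] = [+0.0000  +0.1360  +0.0045  +0.0031  -0.3929  -0.1617]
  T[3,:] = [+0.0000  +0.1108  +0.0253  +0.0545  -0.2059  -0.2534]
  T[4,:] = [+0.0000  +0.0152  -0.0647  -0.0499  +0.3238  -0.2220]
  T[5,:] = [+0.0000  +0.0035  +0.0320  +0.0189  -0.2340  +0.0761]
|λ(T)| sorted: 0.5274, 0.1394, 0.1305, 0.0402, 0.0017, 0.0000.
spectral radius ρ = 0.5274; 0.5274 < 1 ⇒ converges.

yes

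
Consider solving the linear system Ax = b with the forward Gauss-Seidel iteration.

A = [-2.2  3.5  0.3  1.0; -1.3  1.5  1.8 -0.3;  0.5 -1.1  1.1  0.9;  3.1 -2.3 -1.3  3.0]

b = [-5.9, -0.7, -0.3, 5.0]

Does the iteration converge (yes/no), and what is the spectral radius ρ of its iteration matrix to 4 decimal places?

no, ρ = 1.5376

Let D = diag(-2.2, 1.5, 1.1, 3); L, U the strict triangles.
Gauss-Seidel: T = -(D+L)⁻¹U, row 0 first, T[0,1] = -(3.5)/(-2.2) = +1.5909; later rows by forward substitution.
  T[0,:] = [+0.0000, +1.5909, +0.1364, +0.4545]
  T[1,:] = [+0.0000, +1.3788, -1.0818, +0.5939]
  T[2,:] = [+0.0000, +0.6556, -1.1438, -0.4309]
  T[3,:] = [+0.0000, -0.3028, -1.4660, -0.2010]
|eigenvalues of T|: 1.5376, 1.0245, 1.0245, 0.0000.
ρ(T) = max|λ| = 1.5376; 1.5376 > 1: divergent.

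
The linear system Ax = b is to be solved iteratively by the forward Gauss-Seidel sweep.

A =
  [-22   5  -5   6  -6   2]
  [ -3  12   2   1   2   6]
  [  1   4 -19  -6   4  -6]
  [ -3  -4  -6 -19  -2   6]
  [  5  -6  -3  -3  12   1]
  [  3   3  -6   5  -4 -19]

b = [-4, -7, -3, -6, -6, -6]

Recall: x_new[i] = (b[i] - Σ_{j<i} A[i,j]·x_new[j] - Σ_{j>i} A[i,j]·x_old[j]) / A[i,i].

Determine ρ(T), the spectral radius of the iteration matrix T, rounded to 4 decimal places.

Split A = D + L + U, D = diag(-22, 12, -19, -19, 12, -19).
T_GS = -(D+L)⁻¹U: row 0 first, T[0,4] = -(-6)/(-22) = -0.2727; later rows by forward substitution.
  T[0,:] = [+0.0000, +0.2273, -0.2273, +0.2727, -0.2727, +0.0909]
  T[1,:] = [+0.0000, +0.0568, -0.2235, -0.0152, -0.2348, -0.4773]
  T[2,:] = [+0.0000, +0.0239, -0.0590, -0.3046, +0.1467, -0.4115]
  T[3,:] = [+0.0000, -0.0554, +0.1016, +0.0563, -0.0591, +0.5319]
  T[4,:] = [+0.0000, -0.0742, -0.0064, -0.1833, +0.0181, -0.3298]
  T[5,:] = [+0.0000, +0.0383, -0.0245, +0.1903, -0.1458, +0.2783]
moduli |λ_i(T)| = 0.5912, 0.1627, 0.1158, 0.1158, 0.0128, 0.0000.
spectral radius ρ = 0.5912; 0.5912 < 1 ⇒ converges.

0.5912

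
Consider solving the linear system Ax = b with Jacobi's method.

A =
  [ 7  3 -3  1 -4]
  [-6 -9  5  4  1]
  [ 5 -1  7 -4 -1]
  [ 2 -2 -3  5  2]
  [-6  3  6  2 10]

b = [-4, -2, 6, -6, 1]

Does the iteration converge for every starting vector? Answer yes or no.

no

Diagonal D = diag(7, -9, 7, 5, 10); L, U strict lower/upper.
T_J = -D⁻¹(L+U): T[3,4] = -(2)/(5) = -0.4000; T[3,3] = 0.
  T[0,:] = [+0.0000, -0.4286, +0.4286, -0.1429, +0.5714]
  T[1,:] = [-0.6667, +0.0000, +0.5556, +0.4444, +0.1111]
  T[2,:] = [-0.7143, +0.1429, +0.0000, +0.5714, +0.1429]
  T[3,:] = [-0.4000, +0.4000, +0.6000, +0.0000, -0.4000]
  T[4,:] = [+0.6000, -0.3000, -0.6000, -0.2000, +0.0000]
moduli |λ_i(T)| = 1.3267, 0.7508, 0.7508, 0.1488, 0.0729.
ρ = 1.3267; 1.3267 > 1 ⇒ diverges.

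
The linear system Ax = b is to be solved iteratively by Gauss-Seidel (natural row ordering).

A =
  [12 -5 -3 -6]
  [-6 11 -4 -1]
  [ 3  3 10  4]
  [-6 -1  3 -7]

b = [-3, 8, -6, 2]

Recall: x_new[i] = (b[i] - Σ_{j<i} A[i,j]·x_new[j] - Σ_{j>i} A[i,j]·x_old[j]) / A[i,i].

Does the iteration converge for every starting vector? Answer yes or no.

Diagonal D = diag(12, 11, 10, -7); L, U strict lower/upper.
T_GS = -(D+L)⁻¹U: row 0 first, T[0,1] = -(-5)/(12) = +0.4167; later rows by forward substitution.
  T[0,:] = [+0.0000, +0.4167, +0.2500, +0.5000]
  T[1,:] = [+0.0000, +0.2273, +0.5000, +0.3636]
  T[2,:] = [+0.0000, -0.1932, -0.2250, -0.6591]
  T[3,:] = [+0.0000, -0.4724, -0.3821, -0.7630]
|λ(T)| sorted: 0.7086, 0.2981, 0.2459, 0.0000.
spectral radius ρ = 0.7086; 0.7086 < 1 ⇒ converges.

yes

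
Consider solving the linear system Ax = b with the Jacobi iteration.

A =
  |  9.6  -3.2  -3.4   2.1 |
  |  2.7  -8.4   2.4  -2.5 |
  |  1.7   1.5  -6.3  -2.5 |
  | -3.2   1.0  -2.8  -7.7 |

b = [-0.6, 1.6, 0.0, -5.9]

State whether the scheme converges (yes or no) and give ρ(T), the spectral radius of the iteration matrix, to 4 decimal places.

yes, ρ = 0.8368

Diagonal D = diag(9.6, -8.4, -6.3, -7.7); L, U strict lower/upper.
Jacobi: T = -D⁻¹(L+U), T[2,0] = -(1.7)/(-6.3) = +0.2698; T[2,2] = 0.
  T[0,:] = [+0.0000, +0.3333, +0.3542, -0.2188]
  T[1,:] = [+0.3214, +0.0000, +0.2857, -0.2976]
  T[2,:] = [+0.2698, +0.2381, +0.0000, -0.3968]
  T[3,:] = [-0.4156, +0.1299, -0.3636, +0.0000]
eigenvalue magnitudes: 0.8368, 0.3664, 0.3664, 0.1420.
ρ(T) = max|λ| = 0.8368; 0.8368 < 1: convergent.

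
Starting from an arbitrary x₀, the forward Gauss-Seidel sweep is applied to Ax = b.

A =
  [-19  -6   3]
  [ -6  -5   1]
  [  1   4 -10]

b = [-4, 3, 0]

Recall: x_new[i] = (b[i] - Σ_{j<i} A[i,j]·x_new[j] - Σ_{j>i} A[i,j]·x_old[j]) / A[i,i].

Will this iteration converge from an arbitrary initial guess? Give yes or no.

Diagonal D = diag(-19, -5, -10); L, U strict lower/upper.
GS T = -(D+L)⁻¹U: row 0 first, T[0,1] = -(-6)/(-19) = -0.3158; later rows by forward substitution.
  T[0,:] = [+0.0000, -0.3158, +0.1579]
  T[1,:] = [+0.0000, +0.3789, +0.0105]
  T[2,:] = [+0.0000, +0.1200, +0.0200]
moduli |λ_i(T)| = 0.3824, 0.0165, 0.0000.
ρ = 0.3824; 0.3824 < 1, so it converges for any x₀.

yes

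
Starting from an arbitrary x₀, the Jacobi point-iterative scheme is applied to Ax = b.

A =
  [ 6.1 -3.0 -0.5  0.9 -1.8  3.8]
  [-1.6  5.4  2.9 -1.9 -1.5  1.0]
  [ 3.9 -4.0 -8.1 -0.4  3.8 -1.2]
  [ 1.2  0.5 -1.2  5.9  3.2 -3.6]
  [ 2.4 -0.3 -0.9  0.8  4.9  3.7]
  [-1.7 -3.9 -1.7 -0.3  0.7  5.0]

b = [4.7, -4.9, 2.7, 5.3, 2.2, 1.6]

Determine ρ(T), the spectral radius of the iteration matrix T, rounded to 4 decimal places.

1.1310

Diagonal D = diag(6.1, 5.4, -8.1, 5.9, 4.9, 5); L, U strict lower/upper.
T_J = -D⁻¹(L+U): T[5,2] = -(-1.7)/(5) = +0.3400; T[5,5] = 0.
  T[0,:] = [+0.0000, +0.4918, +0.0820, -0.1475, +0.2951, -0.6230]
  T[1,:] = [+0.2963, +0.0000, -0.5370, +0.3519, +0.2778, -0.1852]
  T[2,:] = [+0.4815, -0.4938, +0.0000, -0.0494, +0.4691, -0.1481]
  T[3,:] = [-0.2034, -0.0847, +0.2034, +0.0000, -0.5424, +0.6102]
  T[4,:] = [-0.4898, +0.0612, +0.1837, -0.1633, +0.0000, -0.7551]
  T[5,:] = [+0.3400, +0.7800, +0.3400, +0.0600, -0.1400, +0.0000]
eigenvalue magnitudes: 1.1310, 0.8912, 0.8912, 0.6576, 0.0674, 0.0674.
ρ = 1.1310; 1.1310 > 1 ⇒ diverges.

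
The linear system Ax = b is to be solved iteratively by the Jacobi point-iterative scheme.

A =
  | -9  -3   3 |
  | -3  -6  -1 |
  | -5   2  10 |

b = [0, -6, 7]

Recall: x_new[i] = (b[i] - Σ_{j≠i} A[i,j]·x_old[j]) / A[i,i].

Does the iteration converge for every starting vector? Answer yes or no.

Let D = diag(-9, -6, 10); L, U the strict triangles.
T_J = -D⁻¹(L+U): T[1,0] = -(-3)/(-6) = -0.5000; T[1,1] = 0.
  T[0,:] = [+0.0000, -0.3333, +0.3333]
  T[1,:] = [-0.5000, +0.0000, -0.1667]
  T[2,:] = [+0.5000, -0.2000, +0.0000]
|λ(T)| sorted: 0.6761, 0.4925, 0.1835.
ρ = 0.6761; 0.6761 < 1 ⇒ converges.

yes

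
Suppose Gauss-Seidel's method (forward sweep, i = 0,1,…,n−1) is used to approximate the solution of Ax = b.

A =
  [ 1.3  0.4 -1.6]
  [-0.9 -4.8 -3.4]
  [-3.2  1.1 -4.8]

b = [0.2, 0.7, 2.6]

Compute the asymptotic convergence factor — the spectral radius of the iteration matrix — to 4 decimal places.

Split A = D + L + U, D = diag(1.3, -4.8, -4.8).
T_GS = -(D+L)⁻¹U: row 0 first, T[0,2] = -(-1.6)/(1.3) = +1.2308; later rows by forward substitution.
  T[0,:] = [+0.0000  -0.3077  +1.2308]
  T[1,:] = [+0.0000  +0.0577  -0.9391]
  T[2,:] = [+0.0000  +0.2183  -1.0357]
moduli |λ_i(T)| = 0.7953, 0.1827, 0.0000.
ρ(T) = max|λ| = 0.7953; 0.7953 < 1: convergent.

0.7953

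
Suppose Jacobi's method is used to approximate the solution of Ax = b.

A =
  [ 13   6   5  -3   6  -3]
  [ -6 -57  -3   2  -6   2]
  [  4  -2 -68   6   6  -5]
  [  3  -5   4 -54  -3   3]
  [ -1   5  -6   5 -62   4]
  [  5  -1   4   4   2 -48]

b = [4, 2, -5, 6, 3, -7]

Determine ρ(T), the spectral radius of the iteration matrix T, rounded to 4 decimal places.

0.2775

A = D + L + U where D = diag(13, -57, -68, -54, -62, -48).
Jacobi T = -D⁻¹(L+U): T[5,3] = -(4)/(-48) = +0.0833; T[5,5] = 0.
  T[0,:] = [+0.0000  -0.4615  -0.3846  +0.2308  -0.4615  +0.2308]
  T[1,:] = [-0.1053  +0.0000  -0.0526  +0.0351  -0.1053  +0.0351]
  T[2,:] = [+0.0588  -0.0294  +0.0000  +0.0882  +0.0882  -0.0735]
  T[3,:] = [+0.0556  -0.0926  +0.0741  +0.0000  -0.0556  +0.0556]
  T[4,:] = [-0.0161  +0.0806  -0.0968  +0.0806  +0.0000  +0.0645]
  T[5,:] = [+0.1042  -0.0208  +0.0833  +0.0833  +0.0417  +0.0000]
eigenvalue magnitudes: 0.2775, 0.2082, 0.2082, 0.0877, 0.0615, 0.0615.
ρ = 0.2775; 0.2775 < 1: convergent.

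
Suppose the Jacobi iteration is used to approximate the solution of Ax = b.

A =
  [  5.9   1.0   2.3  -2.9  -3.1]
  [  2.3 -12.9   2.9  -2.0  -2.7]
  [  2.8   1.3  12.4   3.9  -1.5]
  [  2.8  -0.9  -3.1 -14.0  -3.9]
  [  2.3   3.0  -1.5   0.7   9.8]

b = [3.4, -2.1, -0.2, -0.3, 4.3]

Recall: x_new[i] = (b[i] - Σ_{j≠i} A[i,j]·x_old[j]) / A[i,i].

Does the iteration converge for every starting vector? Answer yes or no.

Let D = diag(5.9, -12.9, 12.4, -14, 9.8); L, U the strict triangles.
Jacobi: T = -D⁻¹(L+U), T[0,4] = -(-3.1)/(5.9) = +0.5254; T[0,0] = 0.
  T[0,:] = [+0.0000, -0.1695, -0.3898, +0.4915, +0.5254]
  T[1,:] = [+0.1783, +0.0000, +0.2248, -0.1550, -0.2093]
  T[2,:] = [-0.2258, -0.1048, +0.0000, -0.3145, +0.1210]
  T[3,:] = [+0.2000, -0.0643, -0.2214, +0.0000, -0.2786]
  T[4,:] = [-0.2347, -0.3061, +0.1531, -0.0714, +0.0000]
eigenvalue magnitudes: 0.5963, 0.3463, 0.3463, 0.3106, 0.3106.
ρ(T) = max|λ| = 0.5963; 0.5963 < 1, so it converges for any x₀.

yes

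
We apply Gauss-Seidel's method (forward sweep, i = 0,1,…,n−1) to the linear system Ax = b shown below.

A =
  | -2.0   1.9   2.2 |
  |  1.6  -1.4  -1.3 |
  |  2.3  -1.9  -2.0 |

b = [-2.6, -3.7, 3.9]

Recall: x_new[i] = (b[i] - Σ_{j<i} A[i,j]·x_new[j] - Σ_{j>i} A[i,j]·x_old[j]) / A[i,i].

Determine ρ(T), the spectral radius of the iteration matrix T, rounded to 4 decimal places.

A = D + L + U where D = diag(-2, -1.4, -2).
T_GS = -(D+L)⁻¹U: row 0 first, T[0,1] = -(1.9)/(-2) = +0.9500; later rows by forward substitution.
  T[0,:] = [+0.0000 +0.9500 +1.1000]
  T[1,:] = [+0.0000 +1.0857 +0.3286]
  T[2,:] = [+0.0000 +0.0611 +0.9529]
|roots of det(T-λI)|: 1.1757, 0.8628, 0.0000.
ρ = 1.1757; 1.1757 > 1 ⇒ diverges.

1.1757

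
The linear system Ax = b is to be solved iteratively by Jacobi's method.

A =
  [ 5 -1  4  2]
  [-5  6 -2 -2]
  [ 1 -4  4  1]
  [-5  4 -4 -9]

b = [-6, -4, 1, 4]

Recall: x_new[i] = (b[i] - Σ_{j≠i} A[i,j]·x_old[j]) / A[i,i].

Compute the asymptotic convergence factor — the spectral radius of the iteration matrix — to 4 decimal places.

1.4625

Split A = D + L + U, D = diag(5, 6, 4, -9).
T_J = -D⁻¹(L+U): T[3,1] = -(4)/(-9) = +0.4444; T[3,3] = 0.
  T[0,:] = [+0.0000 +0.2000 -0.8000 -0.4000]
  T[1,:] = [+0.8333 +0.0000 +0.3333 +0.3333]
  T[2,:] = [-0.2500 +1.0000 +0.0000 -0.2500]
  T[3,:] = [-0.5556 +0.4444 -0.4444 +0.0000]
|roots of det(T-λI)|: 1.4625, 0.7665, 0.7665, 0.3254.
spectral radius ρ = 1.4625; 1.4625 > 1: divergent.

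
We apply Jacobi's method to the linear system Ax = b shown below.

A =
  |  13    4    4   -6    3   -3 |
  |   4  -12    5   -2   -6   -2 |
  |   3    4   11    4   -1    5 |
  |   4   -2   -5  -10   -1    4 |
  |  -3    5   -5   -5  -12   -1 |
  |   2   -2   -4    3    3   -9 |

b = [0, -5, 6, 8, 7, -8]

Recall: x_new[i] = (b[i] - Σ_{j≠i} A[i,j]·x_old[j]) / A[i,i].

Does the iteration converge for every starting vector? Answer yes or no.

no

A = D + L + U where D = diag(13, -12, 11, -10, -12, -9).
Jacobi T = -D⁻¹(L+U): T[4,1] = -(5)/(-12) = +0.4167; T[4,4] = 0.
  T[0,:] = [+0.0000  -0.3077  -0.3077  +0.4615  -0.2308  +0.2308]
  T[1,:] = [+0.3333  +0.0000  +0.4167  -0.1667  -0.5000  -0.1667]
  T[2,:] = [-0.2727  -0.3636  +0.0000  -0.3636  +0.0909  -0.4545]
  T[3,:] = [+0.4000  -0.2000  -0.5000  +0.0000  -0.1000  +0.4000]
  T[4,:] = [-0.2500  +0.4167  -0.4167  -0.4167  +0.0000  -0.0833]
  T[5,:] = [+0.2222  -0.2222  -0.4444  +0.3333  +0.3333  +0.0000]
|eigenvalues of T|: 1.1201, 0.6632, 0.6632, 0.5279, 0.4445, 0.4445.
ρ = 1.1201; 1.1201 > 1: divergent.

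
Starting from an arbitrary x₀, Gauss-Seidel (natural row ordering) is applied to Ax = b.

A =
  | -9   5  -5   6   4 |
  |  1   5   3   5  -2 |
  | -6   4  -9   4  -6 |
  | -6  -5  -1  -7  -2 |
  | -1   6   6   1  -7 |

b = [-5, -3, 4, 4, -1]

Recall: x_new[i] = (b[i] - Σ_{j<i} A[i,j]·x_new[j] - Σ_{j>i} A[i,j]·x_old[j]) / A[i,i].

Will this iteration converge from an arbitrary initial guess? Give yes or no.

Diagonal D = diag(-9, 5, -9, -7, -7); L, U strict lower/upper.
GS T = -(D+L)⁻¹U: row 0 first, T[0,2] = -(-5)/(-9) = -0.5556; later rows by forward substitution.
  T[0,:] = [+0.0000, +0.5556, -0.5556, +0.6667, +0.4444]
  T[1,:] = [+0.0000, -0.1111, -0.4889, -1.1333, +0.3111]
  T[2,:] = [+0.0000, -0.4198, +0.1531, -0.5037, -0.8247]
  T[3,:] = [+0.0000, -0.3369, +0.8035, +0.3101, -0.7711]
  T[4,:] = [+0.0000, -0.5825, -0.0937, -1.4541, -0.6139]
eigenvalue magnitudes: 1.2546, 1.0538, 0.4723, 0.0097, 0.0000.
spectral radius ρ = 1.2546; 1.2546 > 1: divergent.

no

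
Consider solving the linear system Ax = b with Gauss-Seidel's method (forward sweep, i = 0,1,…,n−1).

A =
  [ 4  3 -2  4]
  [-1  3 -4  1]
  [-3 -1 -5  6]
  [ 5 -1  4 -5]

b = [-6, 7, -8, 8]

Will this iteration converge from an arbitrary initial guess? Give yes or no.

Let D = diag(4, 3, -5, -5); L, U the strict triangles.
Gauss-Seidel: T = -(D+L)⁻¹U, row 0 first, T[0,1] = -(3)/(4) = -0.7500; later rows by forward substitution.
  T[0,:] = [+0.0000, -0.7500, +0.5000, -1.0000]
  T[1,:] = [+0.0000, -0.2500, +1.5000, -0.6667]
  T[2,:] = [+0.0000, +0.5000, -0.6000, +1.9333]
  T[3,:] = [+0.0000, -0.3000, -0.2800, +0.6800]
eigenvalue magnitudes: 1.3913, 0.9287, 0.9287, 0.0000.
spectral radius ρ = 1.3913; 1.3913 > 1, so it fails to converge.

no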